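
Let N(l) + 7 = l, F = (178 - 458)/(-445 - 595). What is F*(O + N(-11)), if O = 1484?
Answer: 5131/13 ≈ 394.69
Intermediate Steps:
F = 7/26 (F = -280/(-1040) = -280*(-1/1040) = 7/26 ≈ 0.26923)
N(l) = -7 + l
F*(O + N(-11)) = 7*(1484 + (-7 - 11))/26 = 7*(1484 - 18)/26 = (7/26)*1466 = 5131/13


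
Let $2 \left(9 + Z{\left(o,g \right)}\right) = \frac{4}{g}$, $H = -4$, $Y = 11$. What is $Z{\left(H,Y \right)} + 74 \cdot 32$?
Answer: $\frac{25951}{11} \approx 2359.2$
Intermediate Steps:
$Z{\left(o,g \right)} = -9 + \frac{2}{g}$ ($Z{\left(o,g \right)} = -9 + \frac{4 \frac{1}{g}}{2} = -9 + \frac{2}{g}$)
$Z{\left(H,Y \right)} + 74 \cdot 32 = \left(-9 + \frac{2}{11}\right) + 74 \cdot 32 = \left(-9 + 2 \cdot \frac{1}{11}\right) + 2368 = \left(-9 + \frac{2}{11}\right) + 2368 = - \frac{97}{11} + 2368 = \frac{25951}{11}$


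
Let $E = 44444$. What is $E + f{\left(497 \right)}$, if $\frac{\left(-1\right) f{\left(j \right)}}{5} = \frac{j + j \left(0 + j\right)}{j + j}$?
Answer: $43199$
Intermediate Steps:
$f{\left(j \right)} = - \frac{5 \left(j + j^{2}\right)}{2 j}$ ($f{\left(j \right)} = - 5 \frac{j + j \left(0 + j\right)}{j + j} = - 5 \frac{j + j j}{2 j} = - 5 \left(j + j^{2}\right) \frac{1}{2 j} = - 5 \frac{j + j^{2}}{2 j} = - \frac{5 \left(j + j^{2}\right)}{2 j}$)
$E + f{\left(497 \right)} = 44444 - 1245 = 43199$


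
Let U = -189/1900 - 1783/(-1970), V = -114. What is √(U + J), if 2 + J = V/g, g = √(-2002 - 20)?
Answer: √(-190041459441321 + 8970634374700*I*√2022)/12613910 ≈ 0.89668 + 1.4137*I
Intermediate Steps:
g = I*√2022 (g = √(-2022) = I*√2022 ≈ 44.967*I)
J = -2 + 19*I*√2022/337 (J = -2 - 114*(-I*√2022/2022) = -2 - (-19)*I*√2022/337 = -2 + 19*I*√2022/337 ≈ -2.0 + 2.5352*I)
U = 301537/374300 (U = -189*1/1900 - 1783*(-1/1970) = -189/1900 + 1783/1970 = 301537/374300 ≈ 0.80560)
√(U + J) = √(301537/374300 + (-2 + 19*I*√2022/337)) = √(-447063/374300 + 19*I*√2022/337)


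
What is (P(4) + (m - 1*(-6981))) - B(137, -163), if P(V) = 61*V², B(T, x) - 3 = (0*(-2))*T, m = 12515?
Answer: 20469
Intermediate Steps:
B(T, x) = 3 (B(T, x) = 3 + (0*(-2))*T = 3 + 0*T = 3 + 0 = 3)
(P(4) + (m - 1*(-6981))) - B(137, -163) = (61*4² + (12515 - 1*(-6981))) - 1*3 = (61*16 + (12515 + 6981)) - 3 = (976 + 19496) - 3 = 20472 - 3 = 20469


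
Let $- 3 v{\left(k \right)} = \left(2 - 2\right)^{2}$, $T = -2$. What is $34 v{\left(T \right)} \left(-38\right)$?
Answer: $0$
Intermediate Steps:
$v{\left(k \right)} = 0$ ($v{\left(k \right)} = - \frac{\left(2 - 2\right)^{2}}{3} = - \frac{0^{2}}{3} = \left(- \frac{1}{3}\right) 0 = 0$)
$34 v{\left(T \right)} \left(-38\right) = 34 \cdot 0 \left(-38\right) = 0 \left(-38\right) = 0$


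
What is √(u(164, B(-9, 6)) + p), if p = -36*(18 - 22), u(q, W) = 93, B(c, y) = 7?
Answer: √237 ≈ 15.395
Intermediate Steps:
p = 144 (p = -36*(-4) = 144)
√(u(164, B(-9, 6)) + p) = √(93 + 144) = √237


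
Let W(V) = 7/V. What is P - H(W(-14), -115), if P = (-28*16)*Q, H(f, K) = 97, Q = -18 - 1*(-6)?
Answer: 5279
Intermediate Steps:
Q = -12 (Q = -18 + 6 = -12)
P = 5376 (P = -28*16*(-12) = -448*(-12) = 5376)
P - H(W(-14), -115) = 5376 - 1*97 = 5376 - 97 = 5279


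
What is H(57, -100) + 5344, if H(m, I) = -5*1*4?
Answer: 5324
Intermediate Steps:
H(m, I) = -20 (H(m, I) = -5*4 = -20)
H(57, -100) + 5344 = -20 + 5344 = 5324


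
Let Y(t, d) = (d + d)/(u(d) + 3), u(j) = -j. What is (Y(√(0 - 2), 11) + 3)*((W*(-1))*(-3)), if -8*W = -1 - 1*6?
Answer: 21/32 ≈ 0.65625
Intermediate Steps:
W = 7/8 (W = -(-1 - 1*6)/8 = -(-1 - 6)/8 = -⅛*(-7) = 7/8 ≈ 0.87500)
Y(t, d) = 2*d/(3 - d) (Y(t, d) = (d + d)/(-d + 3) = (2*d)/(3 - d) = 2*d/(3 - d))
(Y(√(0 - 2), 11) + 3)*((W*(-1))*(-3)) = (-2*11/(-3 + 11) + 3)*(((7/8)*(-1))*(-3)) = (-2*11/8 + 3)*(-7/8*(-3)) = (-2*11*⅛ + 3)*(21/8) = (-11/4 + 3)*(21/8) = (¼)*(21/8) = 21/32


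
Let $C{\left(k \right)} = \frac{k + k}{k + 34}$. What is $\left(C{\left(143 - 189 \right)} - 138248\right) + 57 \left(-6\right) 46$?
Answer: $- \frac{461917}{3} \approx -1.5397 \cdot 10^{5}$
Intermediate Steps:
$C{\left(k \right)} = \frac{2 k}{34 + k}$
$\left(C{\left(143 - 189 \right)} - 138248\right) + 57 \left(-6\right) 46 = \left(\frac{2 \left(143 - 189\right)}{34 + \left(143 - 189\right)} - 138248\right) + 57 \left(-6\right) 46 = \left(2 \left(-46\right) \frac{1}{34 - 46} - 138248\right) - 15732 = \left(2 \left(-46\right) \frac{1}{-12} - 138248\right) - 15732 = \left(2 \left(-46\right) \left(- \frac{1}{12}\right) - 138248\right) - 15732 = \left(\frac{23}{3} - 138248\right) - 15732 = - \frac{414721}{3} - 15732 = - \frac{461917}{3}$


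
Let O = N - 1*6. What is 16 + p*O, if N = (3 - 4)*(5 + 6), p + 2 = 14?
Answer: -188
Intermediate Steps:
p = 12 (p = -2 + 14 = 12)
N = -11 (N = -1*11 = -11)
O = -17 (O = -11 - 1*6 = -11 - 6 = -17)
16 + p*O = 16 + 12*(-17) = 16 - 204 = -188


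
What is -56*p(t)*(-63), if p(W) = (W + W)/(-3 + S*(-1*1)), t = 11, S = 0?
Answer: -25872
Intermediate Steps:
p(W) = -2*W/3 (p(W) = (W + W)/(-3 + 0*(-1*1)) = (2*W)/(-3 + 0*(-1)) = (2*W)/(-3 + 0) = (2*W)/(-3) = (2*W)*(-1/3) = -2*W/3)
-56*p(t)*(-63) = -(-112)*11/3*(-63) = -56*(-22/3)*(-63) = (1232/3)*(-63) = -25872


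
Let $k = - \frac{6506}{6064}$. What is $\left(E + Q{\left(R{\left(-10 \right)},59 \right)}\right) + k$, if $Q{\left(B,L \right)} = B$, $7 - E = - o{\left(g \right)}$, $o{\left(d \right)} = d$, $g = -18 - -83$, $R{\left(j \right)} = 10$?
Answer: $\frac{245371}{3032} \approx 80.927$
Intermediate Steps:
$g = 65$ ($g = -18 + 83 = 65$)
$k = - \frac{3253}{3032}$ ($k = \left(-6506\right) \frac{1}{6064} = - \frac{3253}{3032} \approx -1.0729$)
$E = 72$ ($E = 7 - \left(-1\right) 65 = 7 - -65 = 7 + 65 = 72$)
$\left(E + Q{\left(R{\left(-10 \right)},59 \right)}\right) + k = \left(72 + 10\right) - \frac{3253}{3032} = 82 - \frac{3253}{3032} = \frac{245371}{3032}$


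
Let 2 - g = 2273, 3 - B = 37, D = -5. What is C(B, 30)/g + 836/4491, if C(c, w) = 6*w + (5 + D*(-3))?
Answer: 333452/3399687 ≈ 0.098083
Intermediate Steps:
B = -34 (B = 3 - 1*37 = 3 - 37 = -34)
g = -2271 (g = 2 - 1*2273 = 2 - 2273 = -2271)
C(c, w) = 20 + 6*w (C(c, w) = 6*w + (5 - 5*(-3)) = 6*w + (5 + 15) = 6*w + 20 = 20 + 6*w)
C(B, 30)/g + 836/4491 = (20 + 6*30)/(-2271) + 836/4491 = (20 + 180)*(-1/2271) + 836*(1/4491) = 200*(-1/2271) + 836/4491 = -200/2271 + 836/4491 = 333452/3399687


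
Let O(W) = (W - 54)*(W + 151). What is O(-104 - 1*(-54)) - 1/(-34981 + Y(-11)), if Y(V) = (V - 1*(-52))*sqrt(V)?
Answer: -12853627666427/1223688852 + 41*I*sqrt(11)/1223688852 ≈ -10504.0 + 1.1112e-7*I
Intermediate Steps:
O(W) = (-54 + W)*(151 + W)
Y(V) = sqrt(V)*(52 + V) (Y(V) = (V + 52)*sqrt(V) = (52 + V)*sqrt(V) = sqrt(V)*(52 + V))
O(-104 - 1*(-54)) - 1/(-34981 + Y(-11)) = (-8154 + (-104 - 1*(-54))**2 + 97*(-104 - 1*(-54))) - 1/(-34981 + sqrt(-11)*(52 - 11)) = (-8154 + (-104 + 54)**2 + 97*(-104 + 54)) - 1/(-34981 + (I*sqrt(11))*41) = (-8154 + (-50)**2 + 97*(-50)) - 1/(-34981 + 41*I*sqrt(11)) = (-8154 + 2500 - 4850) - 1/(-34981 + 41*I*sqrt(11)) = -10504 - 1/(-34981 + 41*I*sqrt(11))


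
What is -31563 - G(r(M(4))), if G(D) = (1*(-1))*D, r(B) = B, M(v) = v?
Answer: -31559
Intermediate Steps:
G(D) = -D
-31563 - G(r(M(4))) = -31563 - (-1)*4 = -31563 - 1*(-4) = -31563 + 4 = -31559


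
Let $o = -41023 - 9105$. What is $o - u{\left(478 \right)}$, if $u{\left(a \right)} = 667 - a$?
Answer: $-50317$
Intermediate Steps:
$o = -50128$ ($o = -41023 - 9105 = -50128$)
$o - u{\left(478 \right)} = -50128 - \left(667 - 478\right) = -50128 - 189 = -50317$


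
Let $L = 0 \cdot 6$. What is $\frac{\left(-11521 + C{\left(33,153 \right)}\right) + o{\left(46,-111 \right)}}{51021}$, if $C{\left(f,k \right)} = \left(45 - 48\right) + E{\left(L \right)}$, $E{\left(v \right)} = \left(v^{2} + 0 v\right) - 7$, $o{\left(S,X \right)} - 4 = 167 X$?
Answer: $- \frac{30064}{51021} \approx -0.58925$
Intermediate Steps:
$L = 0$
$o{\left(S,X \right)} = 4 + 167 X$
$E{\left(v \right)} = -7 + v^{2}$ ($E{\left(v \right)} = \left(v^{2} + 0\right) - 7 = v^{2} - 7 = -7 + v^{2}$)
$C{\left(f,k \right)} = -10$ ($C{\left(f,k \right)} = \left(45 - 48\right) - \left(7 - 0^{2}\right) = -3 + \left(-7 + 0\right) = -3 - 7 = -10$)
$\frac{\left(-11521 + C{\left(33,153 \right)}\right) + o{\left(46,-111 \right)}}{51021} = \frac{\left(-11521 - 10\right) + \left(4 + 167 \left(-111\right)\right)}{51021} = \left(-11531 + \left(4 - 18537\right)\right) \frac{1}{51021} = \left(-11531 - 18533\right) \frac{1}{51021} = \left(-30064\right) \frac{1}{51021} = - \frac{30064}{51021}$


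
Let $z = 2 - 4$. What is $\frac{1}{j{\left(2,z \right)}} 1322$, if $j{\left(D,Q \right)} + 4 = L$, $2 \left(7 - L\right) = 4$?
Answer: $1322$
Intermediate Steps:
$L = 5$ ($L = 7 - 2 = 5$)
$z = -2$ ($z = 2 - 4 = -2$)
$j{\left(D,Q \right)} = 1$ ($j{\left(D,Q \right)} = -4 + 5 = 1$)
$\frac{1}{j{\left(2,z \right)}} 1322 = 1^{-1} \cdot 1322 = 1 \cdot 1322 = 1322$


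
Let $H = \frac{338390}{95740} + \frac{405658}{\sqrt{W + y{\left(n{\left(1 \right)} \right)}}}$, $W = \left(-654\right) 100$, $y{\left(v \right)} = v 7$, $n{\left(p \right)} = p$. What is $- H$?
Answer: $- \frac{33839}{9574} + \frac{405658 i \sqrt{65393}}{65393} \approx -3.5345 + 1586.3 i$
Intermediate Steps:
$y{\left(v \right)} = 7 v$
$W = -65400$
$H = \frac{33839}{9574} - \frac{405658 i \sqrt{65393}}{65393}$ ($H = \frac{338390}{95740} + \frac{405658}{\sqrt{-65400 + 7 \cdot 1}} = 338390 \cdot \frac{1}{95740} + \frac{405658}{\sqrt{-65400 + 7}} = \frac{33839}{9574} + \frac{405658}{\sqrt{-65393}} = \frac{33839}{9574} + \frac{405658}{i \sqrt{65393}} = \frac{33839}{9574} + 405658 \left(- \frac{i \sqrt{65393}}{65393}\right) = \frac{33839}{9574} - \frac{405658 i \sqrt{65393}}{65393} \approx 3.5345 - 1586.3 i$)
$- H = - (\frac{33839}{9574} - \frac{405658 i \sqrt{65393}}{65393}) = - \frac{33839}{9574} + \frac{405658 i \sqrt{65393}}{65393}$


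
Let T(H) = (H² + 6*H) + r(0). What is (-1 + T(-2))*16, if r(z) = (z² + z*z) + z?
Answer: -144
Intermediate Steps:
r(z) = z + 2*z² (r(z) = (z² + z²) + z = 2*z² + z = z + 2*z²)
T(H) = H² + 6*H (T(H) = (H² + 6*H) + 0*(1 + 2*0) = (H² + 6*H) + 0*(1 + 0) = (H² + 6*H) + 0*1 = (H² + 6*H) + 0 = H² + 6*H)
(-1 + T(-2))*16 = (-1 - 2*(6 - 2))*16 = (-1 - 2*4)*16 = (-1 - 8)*16 = -9*16 = -144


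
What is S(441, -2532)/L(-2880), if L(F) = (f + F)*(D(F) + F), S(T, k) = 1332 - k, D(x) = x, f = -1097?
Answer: 161/954480 ≈ 0.00016868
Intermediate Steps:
L(F) = 2*F*(-1097 + F) (L(F) = (-1097 + F)*(F + F) = (-1097 + F)*(2*F) = 2*F*(-1097 + F))
S(441, -2532)/L(-2880) = (1332 - 1*(-2532))/((2*(-2880)*(-1097 - 2880))) = (1332 + 2532)/((2*(-2880)*(-3977))) = 3864/22907520 = 3864*(1/22907520) = 161/954480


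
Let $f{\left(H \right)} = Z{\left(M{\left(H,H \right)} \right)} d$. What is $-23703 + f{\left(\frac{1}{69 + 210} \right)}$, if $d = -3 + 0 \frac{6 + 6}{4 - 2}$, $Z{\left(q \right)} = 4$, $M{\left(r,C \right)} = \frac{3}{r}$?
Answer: $-23715$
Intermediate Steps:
$d = -3$ ($d = -3 + 0 \cdot \frac{12}{2} = -3 + 0 \cdot 12 \cdot \frac{1}{2} = -3 + 0 \cdot 6 = -3 + 0 = -3$)
$f{\left(H \right)} = -12$ ($f{\left(H \right)} = 4 \left(-3\right) = -12$)
$-23703 + f{\left(\frac{1}{69 + 210} \right)} = -23703 - 12 = -23715$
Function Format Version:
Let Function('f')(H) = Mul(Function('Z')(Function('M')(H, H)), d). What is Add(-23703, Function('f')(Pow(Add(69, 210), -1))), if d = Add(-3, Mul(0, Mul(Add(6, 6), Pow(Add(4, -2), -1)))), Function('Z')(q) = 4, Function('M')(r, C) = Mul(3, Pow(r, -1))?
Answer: -23715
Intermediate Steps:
d = -3 (d = Add(-3, Mul(0, Mul(12, Pow(2, -1)))) = Add(-3, Mul(0, Mul(12, Rational(1, 2)))) = Add(-3, Mul(0, 6)) = Add(-3, 0) = -3)
Function('f')(H) = -12 (Function('f')(H) = Mul(4, -3) = -12)
Add(-23703, Function('f')(Pow(Add(69, 210), -1))) = Add(-23703, -12) = -23715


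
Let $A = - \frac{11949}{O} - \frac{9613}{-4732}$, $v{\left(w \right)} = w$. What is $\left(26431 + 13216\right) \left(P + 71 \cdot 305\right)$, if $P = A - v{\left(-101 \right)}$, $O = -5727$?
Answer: $\frac{7793315165440347}{9033388} \approx 8.6272 \cdot 10^{8}$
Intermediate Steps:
$A = \frac{37198773}{9033388}$ ($A = - \frac{11949}{-5727} - \frac{9613}{-4732} = \left(-11949\right) \left(- \frac{1}{5727}\right) - - \frac{9613}{4732} = \frac{3983}{1909} + \frac{9613}{4732} = \frac{37198773}{9033388} \approx 4.1179$)
$P = \frac{949570961}{9033388}$ ($P = \frac{37198773}{9033388} - -101 = \frac{37198773}{9033388} + 101 = \frac{949570961}{9033388} \approx 105.12$)
$\left(26431 + 13216\right) \left(P + 71 \cdot 305\right) = \left(26431 + 13216\right) \left(\frac{949570961}{9033388} + 71 \cdot 305\right) = 39647 \left(\frac{949570961}{9033388} + 21655\right) = 39647 \cdot \frac{196567588101}{9033388} = \frac{7793315165440347}{9033388}$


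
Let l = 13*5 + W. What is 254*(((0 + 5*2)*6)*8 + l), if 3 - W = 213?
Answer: 85090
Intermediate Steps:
W = -210 (W = 3 - 1*213 = 3 - 213 = -210)
l = -145 (l = 13*5 - 210 = 65 - 210 = -145)
254*(((0 + 5*2)*6)*8 + l) = 254*(((0 + 5*2)*6)*8 - 145) = 254*(((0 + 10)*6)*8 - 145) = 254*((10*6)*8 - 145) = 254*(60*8 - 145) = 254*(480 - 145) = 254*335 = 85090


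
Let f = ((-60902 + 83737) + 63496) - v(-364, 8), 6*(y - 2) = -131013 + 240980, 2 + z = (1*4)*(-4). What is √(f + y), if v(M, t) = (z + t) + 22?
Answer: √3767358/6 ≈ 323.49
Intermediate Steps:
z = -18 (z = -2 + (1*4)*(-4) = -2 + 4*(-4) = -2 - 16 = -18)
y = 109979/6 (y = 2 + (-131013 + 240980)/6 = 2 + (⅙)*109967 = 2 + 109967/6 = 109979/6 ≈ 18330.)
v(M, t) = 4 + t (v(M, t) = (-18 + t) + 22 = 4 + t)
f = 86319 (f = ((-60902 + 83737) + 63496) - (4 + 8) = (22835 + 63496) - 1*12 = 86331 - 12 = 86319)
√(f + y) = √(86319 + 109979/6) = √(627893/6) = √3767358/6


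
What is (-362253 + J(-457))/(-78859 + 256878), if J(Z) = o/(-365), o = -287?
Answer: -132222058/64976935 ≈ -2.0349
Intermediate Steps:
J(Z) = 287/365 (J(Z) = -287/(-365) = -287*(-1/365) = 287/365)
(-362253 + J(-457))/(-78859 + 256878) = (-362253 + 287/365)/(-78859 + 256878) = -132222058/365/178019 = -132222058/365*1/178019 = -132222058/64976935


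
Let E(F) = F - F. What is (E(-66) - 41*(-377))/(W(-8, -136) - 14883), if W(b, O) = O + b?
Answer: -15457/15027 ≈ -1.0286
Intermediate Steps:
E(F) = 0
(E(-66) - 41*(-377))/(W(-8, -136) - 14883) = (0 - 41*(-377))/((-136 - 8) - 14883) = (0 + 15457)/(-144 - 14883) = 15457/(-15027) = 15457*(-1/15027) = -15457/15027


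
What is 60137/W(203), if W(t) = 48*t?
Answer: 8591/1392 ≈ 6.1717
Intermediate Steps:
60137/W(203) = 60137/((48*203)) = 60137/9744 = 60137*(1/9744) = 8591/1392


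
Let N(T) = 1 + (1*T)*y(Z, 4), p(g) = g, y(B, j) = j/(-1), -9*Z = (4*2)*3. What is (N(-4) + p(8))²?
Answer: 625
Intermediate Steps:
Z = -8/3 (Z = -4*2*3/9 = -8*3/9 = -⅑*24 = -8/3 ≈ -2.6667)
y(B, j) = -j (y(B, j) = j*(-1) = -j)
N(T) = 1 - 4*T (N(T) = 1 + (1*T)*(-1*4) = 1 + T*(-4) = 1 - 4*T)
(N(-4) + p(8))² = ((1 - 4*(-4)) + 8)² = ((1 + 16) + 8)² = (17 + 8)² = 25² = 625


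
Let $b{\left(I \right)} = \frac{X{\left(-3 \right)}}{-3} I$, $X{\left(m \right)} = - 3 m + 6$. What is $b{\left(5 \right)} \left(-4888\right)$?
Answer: $122200$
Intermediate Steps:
$X{\left(m \right)} = 6 - 3 m$
$b{\left(I \right)} = - 5 I$ ($b{\left(I \right)} = \frac{6 - -9}{-3} I = - \frac{6 + 9}{3} I = \left(- \frac{1}{3}\right) 15 I = - 5 I$)
$b{\left(5 \right)} \left(-4888\right) = \left(-5\right) 5 \left(-4888\right) = \left(-25\right) \left(-4888\right) = 122200$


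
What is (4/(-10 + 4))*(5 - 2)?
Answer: -2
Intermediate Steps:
(4/(-10 + 4))*(5 - 2) = (4/(-6))*3 = (4*(-⅙))*3 = -⅔*3 = -2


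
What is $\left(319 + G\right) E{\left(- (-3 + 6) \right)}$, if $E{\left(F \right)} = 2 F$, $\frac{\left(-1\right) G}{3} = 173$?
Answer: $1200$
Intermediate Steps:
$G = -519$ ($G = \left(-3\right) 173 = -519$)
$\left(319 + G\right) E{\left(- (-3 + 6) \right)} = \left(319 - 519\right) 2 \left(- (-3 + 6)\right) = - 200 \cdot 2 \left(\left(-1\right) 3\right) = - 200 \cdot 2 \left(-3\right) = \left(-200\right) \left(-6\right) = 1200$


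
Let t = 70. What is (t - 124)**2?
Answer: 2916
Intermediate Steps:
(t - 124)**2 = (70 - 124)**2 = (-54)**2 = 2916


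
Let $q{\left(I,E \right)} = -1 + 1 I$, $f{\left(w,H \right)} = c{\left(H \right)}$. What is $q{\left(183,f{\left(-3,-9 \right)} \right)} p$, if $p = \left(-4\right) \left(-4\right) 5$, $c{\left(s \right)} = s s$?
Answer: $14560$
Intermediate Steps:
$c{\left(s \right)} = s^{2}$
$f{\left(w,H \right)} = H^{2}$
$p = 80$ ($p = 16 \cdot 5 = 80$)
$q{\left(I,E \right)} = -1 + I$
$q{\left(183,f{\left(-3,-9 \right)} \right)} p = \left(-1 + 183\right) 80 = 182 \cdot 80 = 14560$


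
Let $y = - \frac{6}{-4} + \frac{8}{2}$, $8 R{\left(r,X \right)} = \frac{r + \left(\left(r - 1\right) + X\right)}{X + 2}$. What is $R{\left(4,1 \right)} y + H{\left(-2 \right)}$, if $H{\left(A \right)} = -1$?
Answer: $\frac{5}{6} \approx 0.83333$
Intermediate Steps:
$R{\left(r,X \right)} = \frac{-1 + X + 2 r}{8 \left(2 + X\right)}$ ($R{\left(r,X \right)} = \frac{\left(r + \left(\left(r - 1\right) + X\right)\right) \frac{1}{X + 2}}{8} = \frac{\left(r + \left(\left(-1 + r\right) + X\right)\right) \frac{1}{2 + X}}{8} = \frac{\left(r + \left(-1 + X + r\right)\right) \frac{1}{2 + X}}{8} = \frac{\left(-1 + X + 2 r\right) \frac{1}{2 + X}}{8} = \frac{\frac{1}{2 + X} \left(-1 + X + 2 r\right)}{8} = \frac{-1 + X + 2 r}{8 \left(2 + X\right)}$)
$y = \frac{11}{2}$ ($y = \left(-6\right) \left(- \frac{1}{4}\right) + 8 \cdot \frac{1}{2} = \frac{3}{2} + 4 = \frac{11}{2} \approx 5.5$)
$R{\left(4,1 \right)} y + H{\left(-2 \right)} = \frac{-1 + 1 + 2 \cdot 4}{8 \left(2 + 1\right)} \frac{11}{2} - 1 = \frac{-1 + 1 + 8}{8 \cdot 3} \cdot \frac{11}{2} - 1 = \frac{1}{8} \cdot \frac{1}{3} \cdot 8 \cdot \frac{11}{2} - 1 = \frac{1}{3} \cdot \frac{11}{2} - 1 = \frac{11}{6} - 1 = \frac{5}{6}$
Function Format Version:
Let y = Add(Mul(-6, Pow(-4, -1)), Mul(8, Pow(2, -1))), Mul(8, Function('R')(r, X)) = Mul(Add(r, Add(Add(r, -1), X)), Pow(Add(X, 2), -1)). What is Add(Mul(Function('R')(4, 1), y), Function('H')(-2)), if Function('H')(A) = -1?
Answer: Rational(5, 6) ≈ 0.83333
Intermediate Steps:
Function('R')(r, X) = Mul(Rational(1, 8), Pow(Add(2, X), -1), Add(-1, X, Mul(2, r))) (Function('R')(r, X) = Mul(Rational(1, 8), Mul(Add(r, Add(Add(r, -1), X)), Pow(Add(X, 2), -1))) = Mul(Rational(1, 8), Mul(Add(r, Add(Add(-1, r), X)), Pow(Add(2, X), -1))) = Mul(Rational(1, 8), Mul(Add(r, Add(-1, X, r)), Pow(Add(2, X), -1))) = Mul(Rational(1, 8), Mul(Add(-1, X, Mul(2, r)), Pow(Add(2, X), -1))) = Mul(Rational(1, 8), Mul(Pow(Add(2, X), -1), Add(-1, X, Mul(2, r)))) = Mul(Rational(1, 8), Pow(Add(2, X), -1), Add(-1, X, Mul(2, r))))
y = Rational(11, 2) (y = Add(Mul(-6, Rational(-1, 4)), Mul(8, Rational(1, 2))) = Add(Rational(3, 2), 4) = Rational(11, 2) ≈ 5.5000)
Add(Mul(Function('R')(4, 1), y), Function('H')(-2)) = Add(Mul(Mul(Rational(1, 8), Pow(Add(2, 1), -1), Add(-1, 1, Mul(2, 4))), Rational(11, 2)), -1) = Add(Mul(Mul(Rational(1, 8), Pow(3, -1), Add(-1, 1, 8)), Rational(11, 2)), -1) = Add(Mul(Mul(Rational(1, 8), Rational(1, 3), 8), Rational(11, 2)), -1) = Add(Mul(Rational(1, 3), Rational(11, 2)), -1) = Add(Rational(11, 6), -1) = Rational(5, 6)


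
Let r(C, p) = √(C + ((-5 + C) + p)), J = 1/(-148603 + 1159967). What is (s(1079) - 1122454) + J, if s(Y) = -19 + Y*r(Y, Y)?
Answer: -1135228783171/1011364 + 4316*√202 ≈ -1.0611e+6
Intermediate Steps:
J = 1/1011364 ≈ 9.8876e-7
r(C, p) = √(-5 + p + 2*C) (r(C, p) = √(C + (-5 + C + p)) = √(-5 + p + 2*C))
s(Y) = -19 + Y*√(-5 + 3*Y) (s(Y) = -19 + Y*√(-5 + Y + 2*Y) = -19 + Y*√(-5 + 3*Y))
(s(1079) - 1122454) + J = ((-19 + 1079*√(-5 + 3*1079)) - 1122454) + 1/1011364 = ((-19 + 1079*√(-5 + 3237)) - 1122454) + 1/1011364 = ((-19 + 1079*√3232) - 1122454) + 1/1011364 = ((-19 + 1079*(4*√202)) - 1122454) + 1/1011364 = ((-19 + 4316*√202) - 1122454) + 1/1011364 = (-1122473 + 4316*√202) + 1/1011364 = -1135228783171/1011364 + 4316*√202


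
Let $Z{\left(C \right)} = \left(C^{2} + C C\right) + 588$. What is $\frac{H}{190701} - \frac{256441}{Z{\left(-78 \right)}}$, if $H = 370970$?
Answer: $- \frac{14723820607}{810860652} \approx -18.158$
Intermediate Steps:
$Z{\left(C \right)} = 588 + 2 C^{2}$ ($Z{\left(C \right)} = \left(C^{2} + C^{2}\right) + 588 = 2 C^{2} + 588 = 588 + 2 C^{2}$)
$\frac{H}{190701} - \frac{256441}{Z{\left(-78 \right)}} = \frac{370970}{190701} - \frac{256441}{588 + 2 \left(-78\right)^{2}} = 370970 \cdot \frac{1}{190701} - \frac{256441}{588 + 2 \cdot 6084} = \frac{370970}{190701} - \frac{256441}{588 + 12168} = \frac{370970}{190701} - \frac{256441}{12756} = - \frac{14723820607}{810860652}$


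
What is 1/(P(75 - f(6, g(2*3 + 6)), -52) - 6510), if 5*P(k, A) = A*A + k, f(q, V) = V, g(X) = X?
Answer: -5/29783 ≈ -0.00016788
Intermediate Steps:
P(k, A) = k/5 + A**2/5 (P(k, A) = (A*A + k)/5 = (A**2 + k)/5 = (k + A**2)/5 = k/5 + A**2/5)
1/(P(75 - f(6, g(2*3 + 6)), -52) - 6510) = 1/(((75 - (2*3 + 6))/5 + (1/5)*(-52)**2) - 6510) = 1/(((75 - (6 + 6))/5 + (1/5)*2704) - 6510) = 1/(((75 - 1*12)/5 + 2704/5) - 6510) = 1/(((75 - 12)/5 + 2704/5) - 6510) = 1/(((1/5)*63 + 2704/5) - 6510) = 1/((63/5 + 2704/5) - 6510) = 1/(2767/5 - 6510) = 1/(-29783/5) = -5/29783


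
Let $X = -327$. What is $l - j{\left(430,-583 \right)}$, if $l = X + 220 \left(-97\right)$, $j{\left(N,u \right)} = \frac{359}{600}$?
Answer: $- \frac{13000559}{600} \approx -21668.0$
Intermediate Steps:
$j{\left(N,u \right)} = \frac{359}{600}$ ($j{\left(N,u \right)} = 359 \cdot \frac{1}{600} = \frac{359}{600}$)
$l = -21667$ ($l = -327 + 220 \left(-97\right) = -327 - 21340 = -21667$)
$l - j{\left(430,-583 \right)} = -21667 - \frac{359}{600} = - \frac{13000559}{600}$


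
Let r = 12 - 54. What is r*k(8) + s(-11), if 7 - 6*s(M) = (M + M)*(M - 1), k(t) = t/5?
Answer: -3301/30 ≈ -110.03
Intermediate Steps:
r = -42
k(t) = t/5 (k(t) = t*(⅕) = t/5)
s(M) = 7/6 - M*(-1 + M)/3 (s(M) = 7/6 - (M + M)*(M - 1)/6 = 7/6 - 2*M*(-1 + M)/6 = 7/6 - M*(-1 + M)/3)
r*k(8) + s(-11) = -42*8/5 + (7/6 - ⅓*(-11)² + (⅓)*(-11)) = -42*8/5 + (7/6 - ⅓*121 - 11/3) = -336/5 + (7/6 - 121/3 - 11/3) = -336/5 - 257/6 = -3301/30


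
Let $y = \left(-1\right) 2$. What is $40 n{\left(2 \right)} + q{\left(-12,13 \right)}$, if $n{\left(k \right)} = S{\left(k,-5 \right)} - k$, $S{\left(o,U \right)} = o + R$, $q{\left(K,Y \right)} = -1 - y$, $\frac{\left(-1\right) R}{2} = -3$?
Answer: $241$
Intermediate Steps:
$y = -2$
$R = 6$ ($R = \left(-2\right) \left(-3\right) = 6$)
$q{\left(K,Y \right)} = 1$ ($q{\left(K,Y \right)} = -1 - -2 = -1 + 2 = 1$)
$S{\left(o,U \right)} = 6 + o$ ($S{\left(o,U \right)} = o + 6 = 6 + o$)
$n{\left(k \right)} = 6$ ($n{\left(k \right)} = \left(6 + k\right) - k = 6$)
$40 n{\left(2 \right)} + q{\left(-12,13 \right)} = 40 \cdot 6 + 1 = 240 + 1 = 241$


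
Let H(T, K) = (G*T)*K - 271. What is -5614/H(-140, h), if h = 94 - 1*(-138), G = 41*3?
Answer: 5614/3995311 ≈ 0.0014051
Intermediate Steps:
G = 123
h = 232 (h = 94 + 138 = 232)
H(T, K) = -271 + 123*K*T (H(T, K) = (123*T)*K - 271 = 123*K*T - 271 = -271 + 123*K*T)
-5614/H(-140, h) = -5614/(-271 + 123*232*(-140)) = -5614/(-271 - 3995040) = -5614/(-3995311) = -5614*(-1/3995311) = 5614/3995311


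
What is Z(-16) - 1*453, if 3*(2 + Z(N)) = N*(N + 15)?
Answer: -1349/3 ≈ -449.67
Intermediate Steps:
Z(N) = -2 + N*(15 + N)/3 (Z(N) = -2 + (N*(N + 15))/3 = -2 + (N*(15 + N))/3 = -2 + N*(15 + N)/3)
Z(-16) - 1*453 = (-2 + 5*(-16) + (⅓)*(-16)²) - 1*453 = (-2 - 80 + (⅓)*256) - 453 = (-2 - 80 + 256/3) - 453 = 10/3 - 453 = -1349/3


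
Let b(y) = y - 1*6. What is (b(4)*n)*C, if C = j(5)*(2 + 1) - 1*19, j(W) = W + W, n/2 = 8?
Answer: -352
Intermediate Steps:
n = 16 (n = 2*8 = 16)
j(W) = 2*W
C = 11 (C = (2*5)*(2 + 1) - 1*19 = 10*3 - 19 = 30 - 19 = 11)
b(y) = -6 + y (b(y) = y - 6 = -6 + y)
(b(4)*n)*C = ((-6 + 4)*16)*11 = -2*16*11 = -32*11 = -352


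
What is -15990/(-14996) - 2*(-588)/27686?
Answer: 115083609/103794814 ≈ 1.1088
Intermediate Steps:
-15990/(-14996) - 2*(-588)/27686 = -15990*(-1/14996) + 1176*(1/27686) = 7995/7498 + 588/13843 = 115083609/103794814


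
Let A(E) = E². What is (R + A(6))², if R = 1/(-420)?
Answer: 228584161/176400 ≈ 1295.8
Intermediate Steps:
R = -1/420 ≈ -0.0023810
(R + A(6))² = (-1/420 + 6²)² = (-1/420 + 36)² = (15119/420)² = 228584161/176400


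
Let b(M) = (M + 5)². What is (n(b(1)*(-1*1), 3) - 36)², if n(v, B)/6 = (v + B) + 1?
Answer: 51984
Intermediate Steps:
b(M) = (5 + M)²
n(v, B) = 6 + 6*B + 6*v (n(v, B) = 6*((v + B) + 1) = 6*((B + v) + 1) = 6*(1 + B + v) = 6 + 6*B + 6*v)
(n(b(1)*(-1*1), 3) - 36)² = ((6 + 6*3 + 6*((5 + 1)²*(-1*1))) - 36)² = ((6 + 18 + 6*(6²*(-1))) - 36)² = ((6 + 18 + 6*(36*(-1))) - 36)² = ((6 + 18 + 6*(-36)) - 36)² = ((6 + 18 - 216) - 36)² = (-192 - 36)² = (-228)² = 51984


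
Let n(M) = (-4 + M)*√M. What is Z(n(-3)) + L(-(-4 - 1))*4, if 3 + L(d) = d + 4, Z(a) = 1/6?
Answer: 145/6 ≈ 24.167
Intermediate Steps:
n(M) = √M*(-4 + M)
Z(a) = ⅙ (Z(a) = 1*(⅙) = ⅙)
L(d) = 1 + d (L(d) = -3 + (d + 4) = -3 + (4 + d) = 1 + d)
Z(n(-3)) + L(-(-4 - 1))*4 = ⅙ + (1 - (-4 - 1))*4 = ⅙ + (1 - 1*(-5))*4 = ⅙ + (1 + 5)*4 = ⅙ + 6*4 = ⅙ + 24 = 145/6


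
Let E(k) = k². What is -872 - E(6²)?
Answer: -2168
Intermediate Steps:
-872 - E(6²) = -872 - (6²)² = -872 - 1*36² = -872 - 1*1296 = -872 - 1296 = -2168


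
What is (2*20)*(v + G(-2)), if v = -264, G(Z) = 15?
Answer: -9960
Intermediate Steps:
(2*20)*(v + G(-2)) = (2*20)*(-264 + 15) = 40*(-249) = -9960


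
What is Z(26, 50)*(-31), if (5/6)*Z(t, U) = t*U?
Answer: -48360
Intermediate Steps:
Z(t, U) = 6*U*t/5 (Z(t, U) = 6*(t*U)/5 = 6*(U*t)/5 = 6*U*t/5)
Z(26, 50)*(-31) = ((6/5)*50*26)*(-31) = 1560*(-31) = -48360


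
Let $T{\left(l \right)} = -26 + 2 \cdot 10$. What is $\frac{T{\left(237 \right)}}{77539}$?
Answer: $- \frac{6}{77539} \approx -7.738 \cdot 10^{-5}$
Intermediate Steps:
$T{\left(l \right)} = -6$ ($T{\left(l \right)} = -26 + 20 = -6$)
$\frac{T{\left(237 \right)}}{77539} = - \frac{6}{77539}$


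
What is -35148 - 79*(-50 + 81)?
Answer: -37597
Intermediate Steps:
-35148 - 79*(-50 + 81) = -35148 - 79*31 = -35148 - 2449 = -37597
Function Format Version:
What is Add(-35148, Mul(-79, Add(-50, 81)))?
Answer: -37597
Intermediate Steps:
Add(-35148, Mul(-79, Add(-50, 81))) = Add(-35148, Mul(-79, 31)) = Add(-35148, -2449) = -37597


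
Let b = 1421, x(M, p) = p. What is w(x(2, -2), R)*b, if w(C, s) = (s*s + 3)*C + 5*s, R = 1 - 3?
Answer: -34104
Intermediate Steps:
R = -2
w(C, s) = 5*s + C*(3 + s**2) (w(C, s) = (s**2 + 3)*C + 5*s = (3 + s**2)*C + 5*s = C*(3 + s**2) + 5*s = 5*s + C*(3 + s**2))
w(x(2, -2), R)*b = (3*(-2) + 5*(-2) - 2*(-2)**2)*1421 = (-6 - 10 - 2*4)*1421 = (-6 - 10 - 8)*1421 = -24*1421 = -34104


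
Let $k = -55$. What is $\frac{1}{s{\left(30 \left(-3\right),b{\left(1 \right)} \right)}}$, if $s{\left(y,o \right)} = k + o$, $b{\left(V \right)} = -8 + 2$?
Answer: $- \frac{1}{61} \approx -0.016393$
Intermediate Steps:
$b{\left(V \right)} = -6$
$s{\left(y,o \right)} = -55 + o$
$\frac{1}{s{\left(30 \left(-3\right),b{\left(1 \right)} \right)}} = \frac{1}{-55 - 6} = \frac{1}{-61} = - \frac{1}{61}$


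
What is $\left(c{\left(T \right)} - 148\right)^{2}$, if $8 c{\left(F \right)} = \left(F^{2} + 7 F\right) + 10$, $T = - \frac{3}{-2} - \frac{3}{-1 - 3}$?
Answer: $\frac{340439401}{16384} \approx 20779.0$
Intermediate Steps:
$T = \frac{9}{4}$ ($T = \left(-3\right) \left(- \frac{1}{2}\right) - \frac{3}{-4} = \frac{3}{2} - - \frac{3}{4} = \frac{3}{2} + \frac{3}{4} = \frac{9}{4} \approx 2.25$)
$c{\left(F \right)} = \frac{5}{4} + \frac{F^{2}}{8} + \frac{7 F}{8}$ ($c{\left(F \right)} = \frac{\left(F^{2} + 7 F\right) + 10}{8} = \frac{10 + F^{2} + 7 F}{8} = \frac{5}{4} + \frac{F^{2}}{8} + \frac{7 F}{8}$)
$\left(c{\left(T \right)} - 148\right)^{2} = \left(\left(\frac{5}{4} + \frac{\left(\frac{9}{4}\right)^{2}}{8} + \frac{7}{8} \cdot \frac{9}{4}\right) - 148\right)^{2} = \left(\left(\frac{5}{4} + \frac{1}{8} \cdot \frac{81}{16} + \frac{63}{32}\right) - 148\right)^{2} = \left(\left(\frac{5}{4} + \frac{81}{128} + \frac{63}{32}\right) - 148\right)^{2} = \left(\frac{493}{128} - 148\right)^{2} = \left(- \frac{18451}{128}\right)^{2} = \frac{340439401}{16384}$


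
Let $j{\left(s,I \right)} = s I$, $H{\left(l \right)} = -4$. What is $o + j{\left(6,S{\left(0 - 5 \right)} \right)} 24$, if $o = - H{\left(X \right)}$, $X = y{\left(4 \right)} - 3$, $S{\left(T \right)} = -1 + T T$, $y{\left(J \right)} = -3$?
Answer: $3460$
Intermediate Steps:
$S{\left(T \right)} = -1 + T^{2}$
$X = -6$ ($X = -3 - 3 = -6$)
$o = 4$ ($o = \left(-1\right) \left(-4\right) = 4$)
$j{\left(s,I \right)} = I s$
$o + j{\left(6,S{\left(0 - 5 \right)} \right)} 24 = 4 + \left(-1 + \left(0 - 5\right)^{2}\right) 6 \cdot 24 = 4 + \left(-1 + \left(-5\right)^{2}\right) 6 \cdot 24 = 4 + \left(-1 + 25\right) 6 \cdot 24 = 4 + 24 \cdot 6 \cdot 24 = 4 + 144 \cdot 24 = 4 + 3456 = 3460$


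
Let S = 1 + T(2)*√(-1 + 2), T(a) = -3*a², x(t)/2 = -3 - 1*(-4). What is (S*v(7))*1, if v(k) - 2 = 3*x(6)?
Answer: -88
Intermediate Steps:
x(t) = 2 (x(t) = 2*(-3 - 1*(-4)) = 2*(-3 + 4) = 2*1 = 2)
S = -11 (S = 1 + (-3*2²)*√(-1 + 2) = 1 + (-3*4)*√1 = 1 - 12*1 = 1 - 12 = -11)
v(k) = 8 (v(k) = 2 + 3*2 = 2 + 6 = 8)
(S*v(7))*1 = -11*8*1 = -88*1 = -88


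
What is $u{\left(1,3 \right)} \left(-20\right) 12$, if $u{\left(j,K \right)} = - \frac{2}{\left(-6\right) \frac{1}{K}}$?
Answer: $-240$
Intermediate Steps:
$u{\left(j,K \right)} = \frac{K}{3}$ ($u{\left(j,K \right)} = - 2 \left(- \frac{K}{6}\right) = \frac{K}{3}$)
$u{\left(1,3 \right)} \left(-20\right) 12 = \frac{1}{3} \cdot 3 \left(-20\right) 12 = 1 \left(-20\right) 12 = \left(-20\right) 12 = -240$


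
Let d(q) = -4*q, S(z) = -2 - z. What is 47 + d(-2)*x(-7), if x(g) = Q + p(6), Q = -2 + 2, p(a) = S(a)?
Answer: -17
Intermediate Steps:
p(a) = -2 - a
Q = 0
d(q) = -4*q
x(g) = -8 (x(g) = 0 + (-2 - 1*6) = 0 + (-2 - 6) = 0 - 8 = -8)
47 + d(-2)*x(-7) = 47 - 4*(-2)*(-8) = 47 + 8*(-8) = 47 - 64 = -17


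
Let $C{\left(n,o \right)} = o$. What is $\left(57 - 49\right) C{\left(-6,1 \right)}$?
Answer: $8$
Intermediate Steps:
$\left(57 - 49\right) C{\left(-6,1 \right)} = \left(57 - 49\right) 1 = 8 \cdot 1 = 8$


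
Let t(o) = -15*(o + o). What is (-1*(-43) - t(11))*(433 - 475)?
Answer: -15666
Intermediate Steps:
t(o) = -30*o
(-1*(-43) - t(11))*(433 - 475) = (-1*(-43) - (-30)*11)*(433 - 475) = (43 - 1*(-330))*(-42) = (43 + 330)*(-42) = 373*(-42) = -15666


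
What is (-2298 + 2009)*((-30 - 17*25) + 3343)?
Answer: -834632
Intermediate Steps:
(-2298 + 2009)*((-30 - 17*25) + 3343) = -289*((-30 - 425) + 3343) = -289*(-455 + 3343) = -289*2888 = -834632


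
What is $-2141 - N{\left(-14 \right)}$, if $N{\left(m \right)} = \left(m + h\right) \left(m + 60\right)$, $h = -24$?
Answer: $-393$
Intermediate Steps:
$N{\left(m \right)} = \left(-24 + m\right) \left(60 + m\right)$ ($N{\left(m \right)} = \left(m - 24\right) \left(m + 60\right) = \left(-24 + m\right) \left(60 + m\right)$)
$-2141 - N{\left(-14 \right)} = -2141 - \left(-1440 + \left(-14\right)^{2} + 36 \left(-14\right)\right) = -2141 - \left(-1440 + 196 - 504\right) = -2141 - -1748 = -2141 + 1748 = -393$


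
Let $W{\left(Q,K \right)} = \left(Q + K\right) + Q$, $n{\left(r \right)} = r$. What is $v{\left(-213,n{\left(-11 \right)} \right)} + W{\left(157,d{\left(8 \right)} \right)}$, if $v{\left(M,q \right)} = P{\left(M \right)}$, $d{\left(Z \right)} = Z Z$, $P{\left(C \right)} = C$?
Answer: $165$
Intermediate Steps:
$d{\left(Z \right)} = Z^{2}$
$v{\left(M,q \right)} = M$
$W{\left(Q,K \right)} = K + 2 Q$ ($W{\left(Q,K \right)} = \left(K + Q\right) + Q = K + 2 Q$)
$v{\left(-213,n{\left(-11 \right)} \right)} + W{\left(157,d{\left(8 \right)} \right)} = -213 + \left(8^{2} + 2 \cdot 157\right) = -213 + \left(64 + 314\right) = -213 + 378 = 165$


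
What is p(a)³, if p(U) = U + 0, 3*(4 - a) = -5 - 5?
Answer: 10648/27 ≈ 394.37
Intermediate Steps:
a = 22/3 (a = 4 - (-5 - 5)/3 = 4 - ⅓*(-10) = 4 + 10/3 = 22/3 ≈ 7.3333)
p(U) = U
p(a)³ = (22/3)³ = 10648/27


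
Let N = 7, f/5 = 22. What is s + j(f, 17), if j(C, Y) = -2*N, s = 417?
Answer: 403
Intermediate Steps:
f = 110 (f = 5*22 = 110)
j(C, Y) = -14 (j(C, Y) = -2*7 = -14)
s + j(f, 17) = 417 - 14 = 403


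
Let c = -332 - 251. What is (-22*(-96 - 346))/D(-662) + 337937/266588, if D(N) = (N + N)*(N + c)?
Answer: 139910223443/109859581860 ≈ 1.2735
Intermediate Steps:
c = -583
D(N) = 2*N*(-583 + N) (D(N) = (N + N)*(N - 583) = (2*N)*(-583 + N) = 2*N*(-583 + N))
(-22*(-96 - 346))/D(-662) + 337937/266588 = (-22*(-96 - 346))/((2*(-662)*(-583 - 662))) + 337937/266588 = (-22*(-442))/((2*(-662)*(-1245))) + 337937*(1/266588) = 9724/1648380 + 337937/266588 = 9724*(1/1648380) + 337937/266588 = 2431/412095 + 337937/266588 = 139910223443/109859581860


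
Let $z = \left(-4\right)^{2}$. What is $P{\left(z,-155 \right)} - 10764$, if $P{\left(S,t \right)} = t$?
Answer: $-10919$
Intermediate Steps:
$z = 16$
$P{\left(z,-155 \right)} - 10764 = -155 - 10764 = -10919$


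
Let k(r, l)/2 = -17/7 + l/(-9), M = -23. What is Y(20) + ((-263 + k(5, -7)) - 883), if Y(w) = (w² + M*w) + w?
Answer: -74926/63 ≈ -1189.3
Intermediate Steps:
k(r, l) = -34/7 - 2*l/9 (k(r, l) = 2*(-17/7 + l/(-9)) = 2*(-17*⅐ + l*(-⅑)) = 2*(-17/7 - l/9) = -34/7 - 2*l/9)
Y(w) = w² - 22*w (Y(w) = (w² - 23*w) + w = w² - 22*w)
Y(20) + ((-263 + k(5, -7)) - 883) = 20*(-22 + 20) + ((-263 + (-34/7 - 2/9*(-7))) - 883) = 20*(-2) + ((-263 + (-34/7 + 14/9)) - 883) = -40 + ((-263 - 208/63) - 883) = -40 + (-16777/63 - 883) = -40 - 72406/63 = -74926/63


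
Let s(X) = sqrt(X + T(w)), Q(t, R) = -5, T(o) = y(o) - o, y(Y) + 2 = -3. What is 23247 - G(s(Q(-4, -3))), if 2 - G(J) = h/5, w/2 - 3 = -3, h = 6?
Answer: 116231/5 ≈ 23246.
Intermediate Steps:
y(Y) = -5 (y(Y) = -2 - 3 = -5)
w = 0 (w = 6 + 2*(-3) = 6 - 6 = 0)
T(o) = -5 - o
s(X) = sqrt(-5 + X) (s(X) = sqrt(X + (-5 - 1*0)) = sqrt(X + (-5 + 0)) = sqrt(X - 5) = sqrt(-5 + X))
G(J) = 4/5 (G(J) = 2 - 6/5 = 4/5)
23247 - G(s(Q(-4, -3))) = 23247 - 1*4/5 = 23247 - 4/5 = 116231/5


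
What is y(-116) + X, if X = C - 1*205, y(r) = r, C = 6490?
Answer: 6169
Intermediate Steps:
X = 6285 (X = 6490 - 1*205 = 6490 - 205 = 6285)
y(-116) + X = -116 + 6285 = 6169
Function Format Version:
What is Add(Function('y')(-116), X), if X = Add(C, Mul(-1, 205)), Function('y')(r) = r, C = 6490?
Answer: 6169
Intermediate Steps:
X = 6285 (X = Add(6490, Mul(-1, 205)) = Add(6490, -205) = 6285)
Add(Function('y')(-116), X) = Add(-116, 6285) = 6169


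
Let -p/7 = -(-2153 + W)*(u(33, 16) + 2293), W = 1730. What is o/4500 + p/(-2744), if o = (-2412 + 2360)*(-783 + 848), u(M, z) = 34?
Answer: 221405977/88200 ≈ 2510.3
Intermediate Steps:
o = -3380 (o = -52*65 = -3380)
p = -6890247 (p = -(-7)*(-2153 + 1730)*(34 + 2293) = -(-7)*(-423*2327) = -(-7)*(-984321) = -7*984321 = -6890247)
o/4500 + p/(-2744) = -3380/4500 - 6890247/(-2744) = -3380*1/4500 - 6890247*(-1/2744) = -169/225 + 984321/392 = 221405977/88200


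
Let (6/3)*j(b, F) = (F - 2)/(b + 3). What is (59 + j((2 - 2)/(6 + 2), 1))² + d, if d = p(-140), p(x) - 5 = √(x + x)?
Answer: 124789/36 + 2*I*√70 ≈ 3466.4 + 16.733*I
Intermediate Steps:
p(x) = 5 + √2*√x (p(x) = 5 + √(x + x) = 5 + √(2*x) = 5 + √2*√x)
d = 5 + 2*I*√70 (d = 5 + √2*√(-140) = 5 + √2*(2*I*√35) = 5 + 2*I*√70 ≈ 5.0 + 16.733*I)
j(b, F) = (-2 + F)/(2*(3 + b)) (j(b, F) = ((F - 2)/(b + 3))/2 = ((-2 + F)/(3 + b))/2 = (-2 + F)/(2*(3 + b)))
(59 + j((2 - 2)/(6 + 2), 1))² + d = (59 + (-2 + 1)/(2*(3 + (2 - 2)/(6 + 2))))² + (5 + 2*I*√70) = (59 + (½)*(-1)/(3 + 0/8))² + (5 + 2*I*√70) = (59 + (½)*(-1)/(3 + 0*(⅛)))² + (5 + 2*I*√70) = (59 + (½)*(-1)/(3 + 0))² + (5 + 2*I*√70) = (59 + (½)*(-1)/3)² + (5 + 2*I*√70) = (59 + (½)*(⅓)*(-1))² + (5 + 2*I*√70) = (59 - ⅙)² + (5 + 2*I*√70) = (353/6)² + (5 + 2*I*√70) = 124609/36 + (5 + 2*I*√70) = 124789/36 + 2*I*√70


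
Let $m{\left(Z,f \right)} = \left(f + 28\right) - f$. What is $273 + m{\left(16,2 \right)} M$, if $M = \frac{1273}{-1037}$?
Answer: $\frac{247457}{1037} \approx 238.63$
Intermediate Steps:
$m{\left(Z,f \right)} = 28$ ($m{\left(Z,f \right)} = \left(28 + f\right) - f = 28$)
$M = - \frac{1273}{1037}$ ($M = 1273 \left(- \frac{1}{1037}\right) = - \frac{1273}{1037} \approx -1.2276$)
$273 + m{\left(16,2 \right)} M = 273 + 28 \left(- \frac{1273}{1037}\right) = 273 - \frac{35644}{1037} = \frac{247457}{1037}$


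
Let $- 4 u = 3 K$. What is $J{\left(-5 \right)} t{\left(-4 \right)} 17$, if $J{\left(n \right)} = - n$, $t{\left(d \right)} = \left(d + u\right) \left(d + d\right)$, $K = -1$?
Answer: $2210$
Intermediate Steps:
$u = \frac{3}{4}$ ($u = - \frac{3 \left(-1\right)}{4} = \left(- \frac{1}{4}\right) \left(-3\right) = \frac{3}{4} \approx 0.75$)
$t{\left(d \right)} = 2 d \left(\frac{3}{4} + d\right)$ ($t{\left(d \right)} = \left(d + \frac{3}{4}\right) \left(d + d\right) = \left(\frac{3}{4} + d\right) 2 d = 2 d \left(\frac{3}{4} + d\right)$)
$J{\left(-5 \right)} t{\left(-4 \right)} 17 = \left(-1\right) \left(-5\right) \frac{1}{2} \left(-4\right) \left(3 + 4 \left(-4\right)\right) 17 = 5 \cdot \frac{1}{2} \left(-4\right) \left(3 - 16\right) 17 = 5 \cdot \frac{1}{2} \left(-4\right) \left(-13\right) 17 = 5 \cdot 26 \cdot 17 = 130 \cdot 17 = 2210$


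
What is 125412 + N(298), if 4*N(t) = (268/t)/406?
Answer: 15173347123/120988 ≈ 1.2541e+5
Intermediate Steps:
N(t) = 67/(406*t) (N(t) = ((268/t)/406)/4 = ((268/t)*(1/406))/4 = (134/(203*t))/4 = 67/(406*t))
125412 + N(298) = 125412 + (67/406)/298 = 125412 + (67/406)*(1/298) = 125412 + 67/120988 = 15173347123/120988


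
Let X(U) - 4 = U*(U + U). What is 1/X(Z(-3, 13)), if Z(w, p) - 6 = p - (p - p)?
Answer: 1/726 ≈ 0.0013774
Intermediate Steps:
Z(w, p) = 6 + p (Z(w, p) = 6 + (p - (p - p)) = 6 + (p - 1*0) = 6 + (p + 0) = 6 + p)
X(U) = 4 + 2*U² (X(U) = 4 + U*(U + U) = 4 + U*(2*U) = 4 + 2*U²)
1/X(Z(-3, 13)) = 1/(4 + 2*(6 + 13)²) = 1/(4 + 2*19²) = 1/(4 + 2*361) = 1/(4 + 722) = 1/726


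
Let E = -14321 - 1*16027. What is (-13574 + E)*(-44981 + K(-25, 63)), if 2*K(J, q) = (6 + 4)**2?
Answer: 1973459382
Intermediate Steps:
E = -30348 (E = -14321 - 16027 = -30348)
K(J, q) = 50 (K(J, q) = (6 + 4)**2/2 = (1/2)*10**2 = (1/2)*100 = 50)
(-13574 + E)*(-44981 + K(-25, 63)) = (-13574 - 30348)*(-44981 + 50) = -43922*(-44931) = 1973459382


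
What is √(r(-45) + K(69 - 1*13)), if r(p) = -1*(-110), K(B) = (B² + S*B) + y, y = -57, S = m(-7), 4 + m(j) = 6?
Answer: √3301 ≈ 57.454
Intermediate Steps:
m(j) = 2 (m(j) = -4 + 6 = 2)
S = 2
K(B) = -57 + B² + 2*B (K(B) = (B² + 2*B) - 57 = -57 + B² + 2*B)
r(p) = 110
√(r(-45) + K(69 - 1*13)) = √(110 + (-57 + (69 - 1*13)² + 2*(69 - 1*13))) = √(110 + (-57 + (69 - 13)² + 2*(69 - 13))) = √(110 + (-57 + 56² + 2*56)) = √(110 + (-57 + 3136 + 112)) = √(110 + 3191) = √3301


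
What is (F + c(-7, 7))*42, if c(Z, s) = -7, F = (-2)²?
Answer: -126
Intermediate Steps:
F = 4
(F + c(-7, 7))*42 = (4 - 7)*42 = -3*42 = -126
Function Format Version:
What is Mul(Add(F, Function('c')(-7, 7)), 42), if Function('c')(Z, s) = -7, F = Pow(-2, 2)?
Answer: -126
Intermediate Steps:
F = 4
Mul(Add(F, Function('c')(-7, 7)), 42) = Mul(Add(4, -7), 42) = Mul(-3, 42) = -126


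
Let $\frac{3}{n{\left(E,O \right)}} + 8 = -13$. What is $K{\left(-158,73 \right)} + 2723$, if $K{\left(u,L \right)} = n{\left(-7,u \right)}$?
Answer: $\frac{19060}{7} \approx 2722.9$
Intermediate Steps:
$n{\left(E,O \right)} = - \frac{1}{7}$ ($n{\left(E,O \right)} = \frac{3}{-8 - 13} = \frac{3}{-21} = 3 \left(- \frac{1}{21}\right) = - \frac{1}{7}$)
$K{\left(u,L \right)} = - \frac{1}{7}$
$K{\left(-158,73 \right)} + 2723 = - \frac{1}{7} + 2723 = \frac{19060}{7}$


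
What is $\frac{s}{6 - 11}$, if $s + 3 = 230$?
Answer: $- \frac{227}{5} \approx -45.4$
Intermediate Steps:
$s = 227$ ($s = -3 + 230 = 227$)
$\frac{s}{6 - 11} = \frac{1}{6 - 11} \cdot 227 = \frac{1}{-5} \cdot 227 = \left(- \frac{1}{5}\right) 227 = - \frac{227}{5}$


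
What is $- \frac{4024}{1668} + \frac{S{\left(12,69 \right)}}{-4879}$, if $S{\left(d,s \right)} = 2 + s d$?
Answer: $- \frac{5254384}{2034543} \approx -2.5826$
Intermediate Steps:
$S{\left(d,s \right)} = 2 + d s$
$- \frac{4024}{1668} + \frac{S{\left(12,69 \right)}}{-4879} = - \frac{4024}{1668} + \frac{2 + 12 \cdot 69}{-4879} = \left(-4024\right) \frac{1}{1668} + \left(2 + 828\right) \left(- \frac{1}{4879}\right) = - \frac{1006}{417} + 830 \left(- \frac{1}{4879}\right) = - \frac{1006}{417} - \frac{830}{4879} = - \frac{5254384}{2034543}$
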